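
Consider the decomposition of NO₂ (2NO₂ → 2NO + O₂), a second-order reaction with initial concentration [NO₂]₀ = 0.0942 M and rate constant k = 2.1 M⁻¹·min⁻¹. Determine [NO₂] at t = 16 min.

0.02262 M

Step 1: For a second-order reaction: 1/[NO₂] = 1/[NO₂]₀ + kt
Step 2: 1/[NO₂] = 1/0.0942 + 2.1 × 16
Step 3: 1/[NO₂] = 10.62 + 33.6 = 44.22
Step 4: [NO₂] = 1/44.22 = 0.02262 M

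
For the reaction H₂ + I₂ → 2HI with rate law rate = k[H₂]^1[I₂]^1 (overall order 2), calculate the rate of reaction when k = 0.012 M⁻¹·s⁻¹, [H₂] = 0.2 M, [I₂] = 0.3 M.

0.00072 M/s

Step 1: The rate law is rate = k[H₂]^1[I₂]^1, overall order = 1+1 = 2
Step 2: Substitute values: rate = 0.012 × (0.2)^1 × (0.3)^1
Step 3: rate = 0.012 × 0.2 × 0.3 = 0.00072 M/s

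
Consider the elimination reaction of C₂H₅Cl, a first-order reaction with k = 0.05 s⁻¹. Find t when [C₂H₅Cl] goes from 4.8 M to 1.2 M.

27.73 s

Step 1: For first-order: t = ln([C₂H₅Cl]₀/[C₂H₅Cl])/k
Step 2: t = ln(4.8/1.2)/0.05
Step 3: t = ln(4)/0.05
Step 4: t = 1.386/0.05 = 27.73 s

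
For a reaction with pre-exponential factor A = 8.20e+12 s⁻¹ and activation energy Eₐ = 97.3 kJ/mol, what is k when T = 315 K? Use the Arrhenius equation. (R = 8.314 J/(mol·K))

6.01e-04 s⁻¹

Step 1: Use the Arrhenius equation: k = A × exp(-Eₐ/RT)
Step 2: Convert Eₐ to J/mol: 97.3 kJ/mol = 97300 J/mol
Step 3: Calculate the exponent: -Eₐ/(RT) = -97300/(8.314 × 315) = -37.15286
Step 4: k = 8.20e+12 × exp(-37.15286)
Step 5: k = 8.20e+12 × 7.32349e-17 = 6.0053e-04 s⁻¹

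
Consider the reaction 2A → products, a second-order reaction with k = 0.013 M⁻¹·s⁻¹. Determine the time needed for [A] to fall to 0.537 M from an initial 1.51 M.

92.3 s

Step 1: For second-order: t = (1/[A] - 1/[A]₀)/k
Step 2: t = (1/0.537 - 1/1.51)/0.013
Step 3: t = (1.862 - 0.6623)/0.013
Step 4: t = 1.2/0.013 = 92.3 s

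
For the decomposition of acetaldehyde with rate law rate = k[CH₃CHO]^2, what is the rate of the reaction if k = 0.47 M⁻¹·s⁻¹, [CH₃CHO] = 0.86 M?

0.3476 M/s

Step 1: Identify the rate law: rate = k[CH₃CHO]^2
Step 2: Substitute values: rate = 0.47 × (0.86)^2
Step 3: Calculate: rate = 0.47 × 0.7396 = 0.347612 M/s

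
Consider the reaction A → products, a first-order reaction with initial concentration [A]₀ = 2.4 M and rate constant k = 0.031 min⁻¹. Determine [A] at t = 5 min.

2.055 M

Step 1: For a first-order reaction: [A] = [A]₀ × e^(-kt)
Step 2: [A] = 2.4 × e^(-0.031 × 5)
Step 3: [A] = 2.4 × e^(-0.155)
Step 4: [A] = 2.4 × 0.856415 = 2.055 M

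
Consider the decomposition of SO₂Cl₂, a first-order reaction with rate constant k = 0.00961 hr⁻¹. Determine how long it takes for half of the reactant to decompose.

72.13 hr

Step 1: For a first-order reaction, t₁/₂ = ln(2)/k
Step 2: t₁/₂ = ln(2)/0.00961
Step 3: t₁/₂ = 0.6931/0.00961 = 72.13 hr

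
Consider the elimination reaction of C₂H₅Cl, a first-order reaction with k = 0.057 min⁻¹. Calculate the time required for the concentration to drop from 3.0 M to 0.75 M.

24.32 min

Step 1: For first-order: t = ln([C₂H₅Cl]₀/[C₂H₅Cl])/k
Step 2: t = ln(3.0/0.75)/0.057
Step 3: t = ln(4)/0.057
Step 4: t = 1.386/0.057 = 24.32 min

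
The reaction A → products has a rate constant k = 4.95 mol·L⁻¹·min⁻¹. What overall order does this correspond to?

zeroth order (0)

Step 1: The units of k for an nth-order reaction are (concentration)^(1-n)·(time)⁻¹.
Step 2: Here k has units mol·L⁻¹·min⁻¹, so the concentration exponent is 1.
Step 3: 1 - n = 1 ⇒ n = 0. The reaction is zeroth order.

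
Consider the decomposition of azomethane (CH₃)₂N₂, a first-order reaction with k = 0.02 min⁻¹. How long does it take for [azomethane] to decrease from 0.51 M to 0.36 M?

17.42 min

Step 1: For first-order: t = ln([azomethane]₀/[azomethane])/k
Step 2: t = ln(0.51/0.36)/0.02
Step 3: t = ln(1.417)/0.02
Step 4: t = 0.3483/0.02 = 17.42 min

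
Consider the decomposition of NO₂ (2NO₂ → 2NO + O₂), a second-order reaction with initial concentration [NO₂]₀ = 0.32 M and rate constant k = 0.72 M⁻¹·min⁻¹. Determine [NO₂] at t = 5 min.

0.1487 M

Step 1: For a second-order reaction: 1/[NO₂] = 1/[NO₂]₀ + kt
Step 2: 1/[NO₂] = 1/0.32 + 0.72 × 5
Step 3: 1/[NO₂] = 3.125 + 3.6 = 6.725
Step 4: [NO₂] = 1/6.725 = 0.1487 M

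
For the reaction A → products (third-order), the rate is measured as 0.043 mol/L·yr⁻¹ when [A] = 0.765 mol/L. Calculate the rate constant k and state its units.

0.09605 (mol/L)⁻²·yr⁻¹

Step 1: rate = k[A]^3, so k = rate / [A]^3.
Step 2: k = 0.043 / (0.765)^3 = 0.043 / 0.4477.
Step 3: k = 0.09605 (mol/L)⁻²·yr⁻¹.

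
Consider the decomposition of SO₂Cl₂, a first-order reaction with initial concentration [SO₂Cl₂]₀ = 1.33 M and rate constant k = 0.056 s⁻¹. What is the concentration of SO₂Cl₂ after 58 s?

0.05167 M

Step 1: For a first-order reaction: [SO₂Cl₂] = [SO₂Cl₂]₀ × e^(-kt)
Step 2: [SO₂Cl₂] = 1.33 × e^(-0.056 × 58)
Step 3: [SO₂Cl₂] = 1.33 × e^(-3.248)
Step 4: [SO₂Cl₂] = 1.33 × 0.0388518 = 0.05167 M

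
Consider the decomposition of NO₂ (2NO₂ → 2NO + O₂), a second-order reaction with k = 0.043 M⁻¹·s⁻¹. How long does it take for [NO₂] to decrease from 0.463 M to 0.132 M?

126 s

Step 1: For second-order: t = (1/[NO₂] - 1/[NO₂]₀)/k
Step 2: t = (1/0.132 - 1/0.463)/0.043
Step 3: t = (7.576 - 2.16)/0.043
Step 4: t = 5.416/0.043 = 126 s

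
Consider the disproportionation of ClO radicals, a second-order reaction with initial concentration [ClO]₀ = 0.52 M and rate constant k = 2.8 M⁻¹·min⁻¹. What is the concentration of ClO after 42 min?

0.008367 M

Step 1: For a second-order reaction: 1/[ClO] = 1/[ClO]₀ + kt
Step 2: 1/[ClO] = 1/0.52 + 2.8 × 42
Step 3: 1/[ClO] = 1.923 + 117.6 = 119.5
Step 4: [ClO] = 1/119.5 = 0.008367 M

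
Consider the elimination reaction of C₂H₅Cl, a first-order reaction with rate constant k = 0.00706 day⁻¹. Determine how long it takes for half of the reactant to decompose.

98.18 day

Step 1: For a first-order reaction, t₁/₂ = ln(2)/k
Step 2: t₁/₂ = ln(2)/0.00706
Step 3: t₁/₂ = 0.6931/0.00706 = 98.18 day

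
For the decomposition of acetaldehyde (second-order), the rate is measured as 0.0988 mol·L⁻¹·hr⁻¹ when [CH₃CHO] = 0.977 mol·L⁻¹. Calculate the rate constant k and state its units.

0.1035 (mol·L⁻¹)⁻¹·hr⁻¹

Step 1: rate = k[CH₃CHO]^2, so k = rate / [CH₃CHO]^2.
Step 2: k = 0.0988 / (0.977)^2 = 0.0988 / 0.9545.
Step 3: k = 0.1035 (mol·L⁻¹)⁻¹·hr⁻¹.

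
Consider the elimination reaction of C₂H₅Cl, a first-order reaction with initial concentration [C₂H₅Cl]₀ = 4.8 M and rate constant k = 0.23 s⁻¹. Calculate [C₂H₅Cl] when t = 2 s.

3.03 M

Step 1: For a first-order reaction: [C₂H₅Cl] = [C₂H₅Cl]₀ × e^(-kt)
Step 2: [C₂H₅Cl] = 4.8 × e^(-0.23 × 2)
Step 3: [C₂H₅Cl] = 4.8 × e^(-0.46)
Step 4: [C₂H₅Cl] = 4.8 × 0.631284 = 3.03 M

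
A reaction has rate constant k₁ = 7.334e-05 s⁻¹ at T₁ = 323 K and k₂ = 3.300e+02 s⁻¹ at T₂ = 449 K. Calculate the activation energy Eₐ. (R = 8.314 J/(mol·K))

146.6 kJ/mol

Step 1: Use the two-temperature Arrhenius form: ln(k₂/k₁) = -Eₐ/R × (1/T₂ - 1/T₁)
Step 2: ln(k₂/k₁) = ln(3.300e+02/7.334e-05) = ln(4.49959e+06) = 15.3195
Step 3: 1/T₂ - 1/T₁ = 1/449 - 1/323 = -8.688037e-04 K⁻¹
Step 4: Eₐ = -R × ln(k₂/k₁) / (1/T₂ - 1/T₁) = -8.314 × 15.3195 / -8.688037e-04
Step 5: Eₐ = 1.4660e+05 J/mol = 146.6 kJ/mol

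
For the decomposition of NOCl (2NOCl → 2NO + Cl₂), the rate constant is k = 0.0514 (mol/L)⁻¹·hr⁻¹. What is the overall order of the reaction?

second order (2)

Step 1: The units of k for an nth-order reaction are (concentration)^(1-n)·(time)⁻¹.
Step 2: Here k has units (mol/L)⁻¹·hr⁻¹, so the concentration exponent is -1.
Step 3: 1 - n = -1 ⇒ n = 2. The reaction is second order.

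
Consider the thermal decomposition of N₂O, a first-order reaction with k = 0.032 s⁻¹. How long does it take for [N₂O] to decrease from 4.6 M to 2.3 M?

21.66 s

Step 1: For first-order: t = ln([N₂O]₀/[N₂O])/k
Step 2: t = ln(4.6/2.3)/0.032
Step 3: t = ln(2)/0.032
Step 4: t = 0.6931/0.032 = 21.66 s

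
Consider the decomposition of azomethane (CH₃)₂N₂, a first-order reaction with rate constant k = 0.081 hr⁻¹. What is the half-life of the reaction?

8.557 hr

Step 1: For a first-order reaction, t₁/₂ = ln(2)/k
Step 2: t₁/₂ = ln(2)/0.081
Step 3: t₁/₂ = 0.6931/0.081 = 8.557 hr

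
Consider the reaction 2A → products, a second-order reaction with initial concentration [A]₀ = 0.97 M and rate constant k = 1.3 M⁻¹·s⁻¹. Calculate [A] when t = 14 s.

0.052 M

Step 1: For a second-order reaction: 1/[A] = 1/[A]₀ + kt
Step 2: 1/[A] = 1/0.97 + 1.3 × 14
Step 3: 1/[A] = 1.031 + 18.2 = 19.23
Step 4: [A] = 1/19.23 = 0.052 M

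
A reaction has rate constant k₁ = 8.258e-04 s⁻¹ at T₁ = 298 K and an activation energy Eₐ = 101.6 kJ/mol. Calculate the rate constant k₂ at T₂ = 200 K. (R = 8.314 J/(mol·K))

1.550e-12 s⁻¹

Step 1: Use the two-temperature Arrhenius form: ln(k₂/k₁) = -Eₐ/R × (1/T₂ - 1/T₁)
Step 2: Convert Eₐ to J/mol: 101.6 kJ/mol = 101600 J/mol
Step 3: 1/T₂ - 1/T₁ = 1/200 - 1/298 = 1.644295e-03 K⁻¹
Step 4: ln(k₂/k₁) = -101600/8.314 × 1.644295e-03 = -20.09386
Step 5: k₂ = k₁ × exp(-20.09386) = 8.258e-04 × 1.87650e-09 = 1.550e-12 s⁻¹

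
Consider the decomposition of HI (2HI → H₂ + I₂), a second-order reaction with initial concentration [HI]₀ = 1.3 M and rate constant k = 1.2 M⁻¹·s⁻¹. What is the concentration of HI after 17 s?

0.04724 M

Step 1: For a second-order reaction: 1/[HI] = 1/[HI]₀ + kt
Step 2: 1/[HI] = 1/1.3 + 1.2 × 17
Step 3: 1/[HI] = 0.7692 + 20.4 = 21.17
Step 4: [HI] = 1/21.17 = 0.04724 M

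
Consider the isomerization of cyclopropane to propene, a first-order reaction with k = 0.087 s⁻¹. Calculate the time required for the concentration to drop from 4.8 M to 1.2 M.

15.93 s

Step 1: For first-order: t = ln([cyclopropane]₀/[cyclopropane])/k
Step 2: t = ln(4.8/1.2)/0.087
Step 3: t = ln(4)/0.087
Step 4: t = 1.386/0.087 = 15.93 s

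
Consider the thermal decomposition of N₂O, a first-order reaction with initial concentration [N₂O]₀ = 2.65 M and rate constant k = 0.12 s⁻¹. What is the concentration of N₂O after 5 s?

1.454 M

Step 1: For a first-order reaction: [N₂O] = [N₂O]₀ × e^(-kt)
Step 2: [N₂O] = 2.65 × e^(-0.12 × 5)
Step 3: [N₂O] = 2.65 × e^(-0.6)
Step 4: [N₂O] = 2.65 × 0.548812 = 1.454 M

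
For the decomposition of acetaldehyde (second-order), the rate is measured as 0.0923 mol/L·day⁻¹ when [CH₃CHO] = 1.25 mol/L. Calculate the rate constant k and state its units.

0.05907 (mol/L)⁻¹·day⁻¹

Step 1: rate = k[CH₃CHO]^2, so k = rate / [CH₃CHO]^2.
Step 2: k = 0.0923 / (1.25)^2 = 0.0923 / 1.562.
Step 3: k = 0.05907 (mol/L)⁻¹·day⁻¹.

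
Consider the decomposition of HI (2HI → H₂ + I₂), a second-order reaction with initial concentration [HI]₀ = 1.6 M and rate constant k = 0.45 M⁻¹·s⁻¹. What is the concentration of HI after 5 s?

0.3478 M

Step 1: For a second-order reaction: 1/[HI] = 1/[HI]₀ + kt
Step 2: 1/[HI] = 1/1.6 + 0.45 × 5
Step 3: 1/[HI] = 0.625 + 2.25 = 2.875
Step 4: [HI] = 1/2.875 = 0.3478 M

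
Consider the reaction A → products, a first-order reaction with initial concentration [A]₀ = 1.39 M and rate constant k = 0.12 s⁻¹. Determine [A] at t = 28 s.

0.04828 M

Step 1: For a first-order reaction: [A] = [A]₀ × e^(-kt)
Step 2: [A] = 1.39 × e^(-0.12 × 28)
Step 3: [A] = 1.39 × e^(-3.36)
Step 4: [A] = 1.39 × 0.0347353 = 0.04828 M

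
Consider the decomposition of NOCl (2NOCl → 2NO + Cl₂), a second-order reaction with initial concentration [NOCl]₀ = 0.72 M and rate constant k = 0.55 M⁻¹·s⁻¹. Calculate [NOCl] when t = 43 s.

0.03994 M

Step 1: For a second-order reaction: 1/[NOCl] = 1/[NOCl]₀ + kt
Step 2: 1/[NOCl] = 1/0.72 + 0.55 × 43
Step 3: 1/[NOCl] = 1.389 + 23.65 = 25.04
Step 4: [NOCl] = 1/25.04 = 0.03994 M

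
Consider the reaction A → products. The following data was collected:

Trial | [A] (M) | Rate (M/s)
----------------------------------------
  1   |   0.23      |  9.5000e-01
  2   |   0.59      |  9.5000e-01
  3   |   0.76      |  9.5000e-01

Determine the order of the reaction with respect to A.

zeroth order (0)

Step 1: Compare trials - when concentration changes, rate stays constant.
Step 2: rate₂/rate₁ = 9.5000e-01/9.5000e-01 = 1
Step 3: [A]₂/[A]₁ = 0.59/0.23 = 2.565
Step 4: Since rate ratio ≈ (conc ratio)^0, the reaction is zeroth order.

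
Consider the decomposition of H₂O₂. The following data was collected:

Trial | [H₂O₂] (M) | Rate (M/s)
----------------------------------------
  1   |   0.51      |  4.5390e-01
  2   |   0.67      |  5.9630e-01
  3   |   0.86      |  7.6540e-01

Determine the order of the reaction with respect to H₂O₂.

first order (1)

Step 1: Compare trials to find order n where rate₂/rate₁ = ([H₂O₂]₂/[H₂O₂]₁)^n
Step 2: rate₂/rate₁ = 5.9630e-01/4.5390e-01 = 1.314
Step 3: [H₂O₂]₂/[H₂O₂]₁ = 0.67/0.51 = 1.314
Step 4: n = ln(1.314)/ln(1.314) = 1.00 ≈ 1
Step 5: The reaction is first order in H₂O₂.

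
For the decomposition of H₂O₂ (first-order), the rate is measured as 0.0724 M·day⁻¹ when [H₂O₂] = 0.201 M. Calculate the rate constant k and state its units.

0.3602 day⁻¹

Step 1: rate = k[H₂O₂]^1, so k = rate / [H₂O₂]^1.
Step 2: k = 0.0724 / (0.201)^1 = 0.0724 / 0.201.
Step 3: k = 0.3602 day⁻¹.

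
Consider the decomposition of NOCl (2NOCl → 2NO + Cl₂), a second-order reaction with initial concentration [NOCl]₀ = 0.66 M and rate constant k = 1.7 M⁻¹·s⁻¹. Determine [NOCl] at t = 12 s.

0.04563 M

Step 1: For a second-order reaction: 1/[NOCl] = 1/[NOCl]₀ + kt
Step 2: 1/[NOCl] = 1/0.66 + 1.7 × 12
Step 3: 1/[NOCl] = 1.515 + 20.4 = 21.92
Step 4: [NOCl] = 1/21.92 = 0.04563 M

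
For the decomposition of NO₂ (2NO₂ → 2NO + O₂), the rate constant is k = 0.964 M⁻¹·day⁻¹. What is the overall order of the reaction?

second order (2)

Step 1: The units of k for an nth-order reaction are (concentration)^(1-n)·(time)⁻¹.
Step 2: Here k has units M⁻¹·day⁻¹, so the concentration exponent is -1.
Step 3: 1 - n = -1 ⇒ n = 2. The reaction is second order.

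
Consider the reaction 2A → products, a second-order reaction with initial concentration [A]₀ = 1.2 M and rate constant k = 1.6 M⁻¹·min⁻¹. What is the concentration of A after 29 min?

0.02117 M

Step 1: For a second-order reaction: 1/[A] = 1/[A]₀ + kt
Step 2: 1/[A] = 1/1.2 + 1.6 × 29
Step 3: 1/[A] = 0.8333 + 46.4 = 47.23
Step 4: [A] = 1/47.23 = 0.02117 M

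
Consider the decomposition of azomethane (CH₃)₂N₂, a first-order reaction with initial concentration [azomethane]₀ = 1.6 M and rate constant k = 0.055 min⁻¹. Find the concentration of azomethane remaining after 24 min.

0.4274 M

Step 1: For a first-order reaction: [azomethane] = [azomethane]₀ × e^(-kt)
Step 2: [azomethane] = 1.6 × e^(-0.055 × 24)
Step 3: [azomethane] = 1.6 × e^(-1.32)
Step 4: [azomethane] = 1.6 × 0.267135 = 0.4274 M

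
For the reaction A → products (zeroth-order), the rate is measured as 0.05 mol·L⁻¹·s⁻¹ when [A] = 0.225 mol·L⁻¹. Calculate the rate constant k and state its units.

0.05 mol·L⁻¹·s⁻¹

Step 1: For a zeroth-order reaction, rate = k (independent of concentration).
Step 2: k = rate = 0.05 mol·L⁻¹·s⁻¹.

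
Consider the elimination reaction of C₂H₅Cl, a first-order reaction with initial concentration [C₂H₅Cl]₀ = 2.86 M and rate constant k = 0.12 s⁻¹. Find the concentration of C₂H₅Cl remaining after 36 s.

0.03804 M

Step 1: For a first-order reaction: [C₂H₅Cl] = [C₂H₅Cl]₀ × e^(-kt)
Step 2: [C₂H₅Cl] = 2.86 × e^(-0.12 × 36)
Step 3: [C₂H₅Cl] = 2.86 × e^(-4.32)
Step 4: [C₂H₅Cl] = 2.86 × 0.0132999 = 0.03804 M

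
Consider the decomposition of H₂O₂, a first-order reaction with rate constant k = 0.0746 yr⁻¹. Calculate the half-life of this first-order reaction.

9.292 yr

Step 1: For a first-order reaction, t₁/₂ = ln(2)/k
Step 2: t₁/₂ = ln(2)/0.0746
Step 3: t₁/₂ = 0.6931/0.0746 = 9.292 yr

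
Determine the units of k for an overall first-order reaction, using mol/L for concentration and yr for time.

yr⁻¹

Step 1: For overall order n, rate = k × (concentration)^n.
Step 2: Rate has units mol/L·yr⁻¹; concentration term has units (mol/L)^1.
Step 3: k = rate / (concentration)^n, so units of k = (mol/L)^(1-1)·yr⁻¹ = yr⁻¹.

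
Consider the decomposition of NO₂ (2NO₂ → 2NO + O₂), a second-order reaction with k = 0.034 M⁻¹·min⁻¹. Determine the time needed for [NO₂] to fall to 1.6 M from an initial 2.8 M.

7.878 min

Step 1: For second-order: t = (1/[NO₂] - 1/[NO₂]₀)/k
Step 2: t = (1/1.6 - 1/2.8)/0.034
Step 3: t = (0.625 - 0.3571)/0.034
Step 4: t = 0.2679/0.034 = 7.878 min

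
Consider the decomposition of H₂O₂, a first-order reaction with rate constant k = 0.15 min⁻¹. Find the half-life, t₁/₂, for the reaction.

4.621 min

Step 1: For a first-order reaction, t₁/₂ = ln(2)/k
Step 2: t₁/₂ = ln(2)/0.15
Step 3: t₁/₂ = 0.6931/0.15 = 4.621 min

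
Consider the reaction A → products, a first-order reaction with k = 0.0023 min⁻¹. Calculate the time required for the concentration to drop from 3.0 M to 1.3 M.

363.6 min

Step 1: For first-order: t = ln([A]₀/[A])/k
Step 2: t = ln(3.0/1.3)/0.0023
Step 3: t = ln(2.308)/0.0023
Step 4: t = 0.8362/0.0023 = 363.6 min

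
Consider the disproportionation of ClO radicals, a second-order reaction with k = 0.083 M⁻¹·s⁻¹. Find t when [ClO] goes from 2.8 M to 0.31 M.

34.56 s

Step 1: For second-order: t = (1/[ClO] - 1/[ClO]₀)/k
Step 2: t = (1/0.31 - 1/2.8)/0.083
Step 3: t = (3.226 - 0.3571)/0.083
Step 4: t = 2.869/0.083 = 34.56 s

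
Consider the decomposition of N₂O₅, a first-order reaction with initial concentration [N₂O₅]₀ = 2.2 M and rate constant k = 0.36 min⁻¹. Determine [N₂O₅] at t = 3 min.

0.7471 M

Step 1: For a first-order reaction: [N₂O₅] = [N₂O₅]₀ × e^(-kt)
Step 2: [N₂O₅] = 2.2 × e^(-0.36 × 3)
Step 3: [N₂O₅] = 2.2 × e^(-1.08)
Step 4: [N₂O₅] = 2.2 × 0.339596 = 0.7471 M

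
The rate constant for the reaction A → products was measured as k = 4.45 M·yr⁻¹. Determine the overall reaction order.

zeroth order (0)

Step 1: The units of k for an nth-order reaction are (concentration)^(1-n)·(time)⁻¹.
Step 2: Here k has units M·yr⁻¹, so the concentration exponent is 1.
Step 3: 1 - n = 1 ⇒ n = 0. The reaction is zeroth order.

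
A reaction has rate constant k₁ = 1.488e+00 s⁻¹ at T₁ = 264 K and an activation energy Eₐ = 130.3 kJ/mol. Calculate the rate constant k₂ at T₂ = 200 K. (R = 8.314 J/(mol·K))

8.364e-09 s⁻¹

Step 1: Use the two-temperature Arrhenius form: ln(k₂/k₁) = -Eₐ/R × (1/T₂ - 1/T₁)
Step 2: Convert Eₐ to J/mol: 130.3 kJ/mol = 130300 J/mol
Step 3: 1/T₂ - 1/T₁ = 1/200 - 1/264 = 1.212121e-03 K⁻¹
Step 4: ln(k₂/k₁) = -130300/8.314 × 1.212121e-03 = -18.99680
Step 5: k₂ = k₁ × exp(-18.99680) = 1.488e+00 × 5.62075e-09 = 8.364e-09 s⁻¹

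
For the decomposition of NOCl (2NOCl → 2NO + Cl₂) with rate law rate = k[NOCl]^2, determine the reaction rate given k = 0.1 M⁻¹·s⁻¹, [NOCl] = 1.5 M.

0.225 M/s

Step 1: Identify the rate law: rate = k[NOCl]^2
Step 2: Substitute values: rate = 0.1 × (1.5)^2
Step 3: Calculate: rate = 0.1 × 2.25 = 0.225 M/s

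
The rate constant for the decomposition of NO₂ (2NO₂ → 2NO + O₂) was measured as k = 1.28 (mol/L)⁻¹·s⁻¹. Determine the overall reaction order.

second order (2)

Step 1: The units of k for an nth-order reaction are (concentration)^(1-n)·(time)⁻¹.
Step 2: Here k has units (mol/L)⁻¹·s⁻¹, so the concentration exponent is -1.
Step 3: 1 - n = -1 ⇒ n = 2. The reaction is second order.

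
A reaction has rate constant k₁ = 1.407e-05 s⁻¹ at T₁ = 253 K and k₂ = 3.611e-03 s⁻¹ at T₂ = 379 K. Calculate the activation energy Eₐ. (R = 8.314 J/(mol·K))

35.1 kJ/mol

Step 1: Use the two-temperature Arrhenius form: ln(k₂/k₁) = -Eₐ/R × (1/T₂ - 1/T₁)
Step 2: ln(k₂/k₁) = ln(3.611e-03/1.407e-05) = ln(256.645) = 5.5477
Step 3: 1/T₂ - 1/T₁ = 1/379 - 1/253 = -1.314047e-03 K⁻¹
Step 4: Eₐ = -R × ln(k₂/k₁) / (1/T₂ - 1/T₁) = -8.314 × 5.5477 / -1.314047e-03
Step 5: Eₐ = 3.5100e+04 J/mol = 35.1 kJ/mol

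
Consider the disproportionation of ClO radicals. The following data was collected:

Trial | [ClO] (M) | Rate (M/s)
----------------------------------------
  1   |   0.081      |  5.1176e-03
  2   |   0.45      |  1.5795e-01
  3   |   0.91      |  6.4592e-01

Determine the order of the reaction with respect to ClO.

second order (2)

Step 1: Compare trials to find order n where rate₂/rate₁ = ([ClO]₂/[ClO]₁)^n
Step 2: rate₂/rate₁ = 1.5795e-01/5.1176e-03 = 30.86
Step 3: [ClO]₂/[ClO]₁ = 0.45/0.081 = 5.556
Step 4: n = ln(30.86)/ln(5.556) = 2.00 ≈ 2
Step 5: The reaction is second order in ClO.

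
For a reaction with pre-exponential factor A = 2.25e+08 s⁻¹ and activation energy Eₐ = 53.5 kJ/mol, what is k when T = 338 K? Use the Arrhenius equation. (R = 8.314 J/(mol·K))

1.21e+00 s⁻¹

Step 1: Use the Arrhenius equation: k = A × exp(-Eₐ/RT)
Step 2: Convert Eₐ to J/mol: 53.5 kJ/mol = 53500 J/mol
Step 3: Calculate the exponent: -Eₐ/(RT) = -53500/(8.314 × 338) = -19.03825
Step 4: k = 2.25e+08 × exp(-19.03825)
Step 5: k = 2.25e+08 × 5.39254e-09 = 1.2133e+00 s⁻¹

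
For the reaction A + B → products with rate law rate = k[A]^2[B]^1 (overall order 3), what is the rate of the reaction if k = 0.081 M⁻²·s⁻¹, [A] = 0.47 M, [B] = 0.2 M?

0.003579 M/s

Step 1: The rate law is rate = k[A]^2[B]^1, overall order = 2+1 = 3
Step 2: Substitute values: rate = 0.081 × (0.47)^2 × (0.2)^1
Step 3: rate = 0.081 × 0.2209 × 0.2 = 0.00357858 M/s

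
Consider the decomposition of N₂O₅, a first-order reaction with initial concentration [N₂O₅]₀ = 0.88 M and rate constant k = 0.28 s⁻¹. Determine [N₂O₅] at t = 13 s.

0.0231 M

Step 1: For a first-order reaction: [N₂O₅] = [N₂O₅]₀ × e^(-kt)
Step 2: [N₂O₅] = 0.88 × e^(-0.28 × 13)
Step 3: [N₂O₅] = 0.88 × e^(-3.64)
Step 4: [N₂O₅] = 0.88 × 0.0262523 = 0.0231 M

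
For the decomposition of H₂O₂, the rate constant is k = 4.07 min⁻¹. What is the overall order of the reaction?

first order (1)

Step 1: The units of k for an nth-order reaction are (concentration)^(1-n)·(time)⁻¹.
Step 2: Here k has units min⁻¹, so the concentration exponent is 0.
Step 3: 1 - n = 0 ⇒ n = 1. The reaction is first order.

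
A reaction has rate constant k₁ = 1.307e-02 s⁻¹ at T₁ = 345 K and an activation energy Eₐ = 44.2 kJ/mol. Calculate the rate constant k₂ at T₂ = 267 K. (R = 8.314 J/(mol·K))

1.449e-04 s⁻¹

Step 1: Use the two-temperature Arrhenius form: ln(k₂/k₁) = -Eₐ/R × (1/T₂ - 1/T₁)
Step 2: Convert Eₐ to J/mol: 44.2 kJ/mol = 44200 J/mol
Step 3: 1/T₂ - 1/T₁ = 1/267 - 1/345 = 8.467676e-04 K⁻¹
Step 4: ln(k₂/k₁) = -44200/8.314 × 8.467676e-04 = -4.50170
Step 5: k₂ = k₁ × exp(-4.50170) = 1.307e-02 × 1.10901e-02 = 1.449e-04 s⁻¹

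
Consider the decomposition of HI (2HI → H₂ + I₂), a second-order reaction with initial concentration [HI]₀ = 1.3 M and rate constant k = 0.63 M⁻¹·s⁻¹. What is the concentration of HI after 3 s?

0.376 M

Step 1: For a second-order reaction: 1/[HI] = 1/[HI]₀ + kt
Step 2: 1/[HI] = 1/1.3 + 0.63 × 3
Step 3: 1/[HI] = 0.7692 + 1.89 = 2.659
Step 4: [HI] = 1/2.659 = 0.376 M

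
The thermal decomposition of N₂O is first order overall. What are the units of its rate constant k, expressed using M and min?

min⁻¹

Step 1: For overall order n, rate = k × (concentration)^n.
Step 2: Rate has units M·min⁻¹; concentration term has units M^1.
Step 3: k = rate / (concentration)^n, so units of k = M^(1-1)·min⁻¹ = min⁻¹.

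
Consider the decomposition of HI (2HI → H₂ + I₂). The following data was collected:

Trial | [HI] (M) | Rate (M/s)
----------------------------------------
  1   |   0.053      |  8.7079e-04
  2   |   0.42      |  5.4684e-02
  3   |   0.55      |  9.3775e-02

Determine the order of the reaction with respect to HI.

second order (2)

Step 1: Compare trials to find order n where rate₂/rate₁ = ([HI]₂/[HI]₁)^n
Step 2: rate₂/rate₁ = 5.4684e-02/8.7079e-04 = 62.8
Step 3: [HI]₂/[HI]₁ = 0.42/0.053 = 7.925
Step 4: n = ln(62.8)/ln(7.925) = 2.00 ≈ 2
Step 5: The reaction is second order in HI.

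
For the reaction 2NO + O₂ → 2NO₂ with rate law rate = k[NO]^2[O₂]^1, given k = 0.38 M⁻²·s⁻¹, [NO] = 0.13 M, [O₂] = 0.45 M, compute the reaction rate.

0.00289 M/s

Step 1: The rate law is rate = k[NO]^2[O₂]^1
Step 2: Substitute: rate = 0.38 × (0.13)^2 × (0.45)^1
Step 3: rate = 0.38 × 0.0169 × 0.45 = 0.0028899 M/s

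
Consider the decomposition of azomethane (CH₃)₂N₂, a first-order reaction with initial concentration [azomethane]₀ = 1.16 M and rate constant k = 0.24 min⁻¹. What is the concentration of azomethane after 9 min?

0.1338 M

Step 1: For a first-order reaction: [azomethane] = [azomethane]₀ × e^(-kt)
Step 2: [azomethane] = 1.16 × e^(-0.24 × 9)
Step 3: [azomethane] = 1.16 × e^(-2.16)
Step 4: [azomethane] = 1.16 × 0.115325 = 0.1338 M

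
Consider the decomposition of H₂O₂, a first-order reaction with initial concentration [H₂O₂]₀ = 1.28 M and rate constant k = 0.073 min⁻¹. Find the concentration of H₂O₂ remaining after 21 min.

0.2763 M

Step 1: For a first-order reaction: [H₂O₂] = [H₂O₂]₀ × e^(-kt)
Step 2: [H₂O₂] = 1.28 × e^(-0.073 × 21)
Step 3: [H₂O₂] = 1.28 × e^(-1.533)
Step 4: [H₂O₂] = 1.28 × 0.215887 = 0.2763 M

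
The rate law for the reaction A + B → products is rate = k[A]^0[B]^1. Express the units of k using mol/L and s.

s⁻¹

Step 1: Overall order = 0 + 1 = 1.
Step 2: rate has units mol/L·s⁻¹; [A]^0[B]^1 has units (mol/L)^1.
Step 3: k = rate/([A]^0[B]^1), so units of k = (mol/L)^(1-1)·s⁻¹ = s⁻¹.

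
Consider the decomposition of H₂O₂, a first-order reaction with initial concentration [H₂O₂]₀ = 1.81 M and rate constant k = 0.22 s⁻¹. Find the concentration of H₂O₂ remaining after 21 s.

0.01783 M

Step 1: For a first-order reaction: [H₂O₂] = [H₂O₂]₀ × e^(-kt)
Step 2: [H₂O₂] = 1.81 × e^(-0.22 × 21)
Step 3: [H₂O₂] = 1.81 × e^(-4.62)
Step 4: [H₂O₂] = 1.81 × 0.0098528 = 0.01783 M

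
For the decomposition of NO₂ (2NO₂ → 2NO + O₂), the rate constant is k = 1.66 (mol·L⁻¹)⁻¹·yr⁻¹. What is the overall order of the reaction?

second order (2)

Step 1: The units of k for an nth-order reaction are (concentration)^(1-n)·(time)⁻¹.
Step 2: Here k has units (mol·L⁻¹)⁻¹·yr⁻¹, so the concentration exponent is -1.
Step 3: 1 - n = -1 ⇒ n = 2. The reaction is second order.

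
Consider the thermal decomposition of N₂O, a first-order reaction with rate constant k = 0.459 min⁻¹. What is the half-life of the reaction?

1.51 min

Step 1: For a first-order reaction, t₁/₂ = ln(2)/k
Step 2: t₁/₂ = ln(2)/0.459
Step 3: t₁/₂ = 0.6931/0.459 = 1.51 min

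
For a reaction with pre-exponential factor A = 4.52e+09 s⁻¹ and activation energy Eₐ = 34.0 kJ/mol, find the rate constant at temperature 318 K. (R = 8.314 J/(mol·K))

1.18e+04 s⁻¹

Step 1: Use the Arrhenius equation: k = A × exp(-Eₐ/RT)
Step 2: Convert Eₐ to J/mol: 34.0 kJ/mol = 34000 J/mol
Step 3: Calculate the exponent: -Eₐ/(RT) = -34000/(8.314 × 318) = -12.86002
Step 4: k = 4.52e+09 × exp(-12.86002)
Step 5: k = 4.52e+09 × 2.59995e-06 = 1.1752e+04 s⁻¹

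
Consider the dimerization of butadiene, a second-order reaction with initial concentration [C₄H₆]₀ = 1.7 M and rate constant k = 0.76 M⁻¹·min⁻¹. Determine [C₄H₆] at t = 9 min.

0.1346 M

Step 1: For a second-order reaction: 1/[C₄H₆] = 1/[C₄H₆]₀ + kt
Step 2: 1/[C₄H₆] = 1/1.7 + 0.76 × 9
Step 3: 1/[C₄H₆] = 0.5882 + 6.84 = 7.428
Step 4: [C₄H₆] = 1/7.428 = 0.1346 M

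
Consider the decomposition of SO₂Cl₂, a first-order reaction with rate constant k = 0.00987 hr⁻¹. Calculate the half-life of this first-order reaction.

70.23 hr

Step 1: For a first-order reaction, t₁/₂ = ln(2)/k
Step 2: t₁/₂ = ln(2)/0.00987
Step 3: t₁/₂ = 0.6931/0.00987 = 70.23 hr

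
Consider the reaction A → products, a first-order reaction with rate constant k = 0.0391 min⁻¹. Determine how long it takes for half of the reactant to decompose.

17.73 min

Step 1: For a first-order reaction, t₁/₂ = ln(2)/k
Step 2: t₁/₂ = ln(2)/0.0391
Step 3: t₁/₂ = 0.6931/0.0391 = 17.73 min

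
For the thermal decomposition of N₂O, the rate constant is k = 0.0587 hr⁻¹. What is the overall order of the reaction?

first order (1)

Step 1: The units of k for an nth-order reaction are (concentration)^(1-n)·(time)⁻¹.
Step 2: Here k has units hr⁻¹, so the concentration exponent is 0.
Step 3: 1 - n = 0 ⇒ n = 1. The reaction is first order.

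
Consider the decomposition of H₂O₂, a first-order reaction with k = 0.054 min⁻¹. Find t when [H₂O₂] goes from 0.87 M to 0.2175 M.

25.67 min

Step 1: For first-order: t = ln([H₂O₂]₀/[H₂O₂])/k
Step 2: t = ln(0.87/0.2175)/0.054
Step 3: t = ln(4)/0.054
Step 4: t = 1.386/0.054 = 25.67 min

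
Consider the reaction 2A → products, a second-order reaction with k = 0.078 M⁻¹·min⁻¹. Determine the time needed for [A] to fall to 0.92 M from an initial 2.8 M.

9.357 min

Step 1: For second-order: t = (1/[A] - 1/[A]₀)/k
Step 2: t = (1/0.92 - 1/2.8)/0.078
Step 3: t = (1.087 - 0.3571)/0.078
Step 4: t = 0.7298/0.078 = 9.357 min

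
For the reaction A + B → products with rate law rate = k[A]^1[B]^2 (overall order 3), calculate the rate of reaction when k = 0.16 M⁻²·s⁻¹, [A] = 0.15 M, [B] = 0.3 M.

0.00216 M/s

Step 1: The rate law is rate = k[A]^1[B]^2, overall order = 1+2 = 3
Step 2: Substitute values: rate = 0.16 × (0.15)^1 × (0.3)^2
Step 3: rate = 0.16 × 0.15 × 0.09 = 0.00216 M/s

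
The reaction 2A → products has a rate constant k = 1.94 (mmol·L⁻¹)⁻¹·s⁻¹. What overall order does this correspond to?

second order (2)

Step 1: The units of k for an nth-order reaction are (concentration)^(1-n)·(time)⁻¹.
Step 2: Here k has units (mmol·L⁻¹)⁻¹·s⁻¹, so the concentration exponent is -1.
Step 3: 1 - n = -1 ⇒ n = 2. The reaction is second order.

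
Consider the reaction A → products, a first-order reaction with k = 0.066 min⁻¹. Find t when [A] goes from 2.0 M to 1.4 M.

5.404 min

Step 1: For first-order: t = ln([A]₀/[A])/k
Step 2: t = ln(2.0/1.4)/0.066
Step 3: t = ln(1.429)/0.066
Step 4: t = 0.3567/0.066 = 5.404 min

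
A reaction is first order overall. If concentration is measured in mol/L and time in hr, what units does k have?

hr⁻¹

Step 1: For overall order n, rate = k × (concentration)^n.
Step 2: Rate has units mol/L·hr⁻¹; concentration term has units (mol/L)^1.
Step 3: k = rate / (concentration)^n, so units of k = (mol/L)^(1-1)·hr⁻¹ = hr⁻¹.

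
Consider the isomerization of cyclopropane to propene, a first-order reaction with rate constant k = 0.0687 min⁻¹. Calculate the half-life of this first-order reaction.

10.09 min

Step 1: For a first-order reaction, t₁/₂ = ln(2)/k
Step 2: t₁/₂ = ln(2)/0.0687
Step 3: t₁/₂ = 0.6931/0.0687 = 10.09 min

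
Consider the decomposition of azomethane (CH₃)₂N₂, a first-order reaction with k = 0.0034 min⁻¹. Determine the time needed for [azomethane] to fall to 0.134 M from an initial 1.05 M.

605.5 min

Step 1: For first-order: t = ln([azomethane]₀/[azomethane])/k
Step 2: t = ln(1.05/0.134)/0.0034
Step 3: t = ln(7.836)/0.0034
Step 4: t = 2.059/0.0034 = 605.5 min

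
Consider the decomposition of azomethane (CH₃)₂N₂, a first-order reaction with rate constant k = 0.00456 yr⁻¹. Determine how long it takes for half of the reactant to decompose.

152 yr

Step 1: For a first-order reaction, t₁/₂ = ln(2)/k
Step 2: t₁/₂ = ln(2)/0.00456
Step 3: t₁/₂ = 0.6931/0.00456 = 152 yr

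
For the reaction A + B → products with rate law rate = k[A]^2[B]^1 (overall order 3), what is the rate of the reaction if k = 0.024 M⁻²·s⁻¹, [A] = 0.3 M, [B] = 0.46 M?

0.0009936 M/s

Step 1: The rate law is rate = k[A]^2[B]^1, overall order = 2+1 = 3
Step 2: Substitute values: rate = 0.024 × (0.3)^2 × (0.46)^1
Step 3: rate = 0.024 × 0.09 × 0.46 = 0.0009936 M/s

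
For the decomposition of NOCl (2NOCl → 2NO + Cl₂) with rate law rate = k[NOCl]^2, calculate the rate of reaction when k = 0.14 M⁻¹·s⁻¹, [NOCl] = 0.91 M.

0.1159 M/s

Step 1: Identify the rate law: rate = k[NOCl]^2
Step 2: Substitute values: rate = 0.14 × (0.91)^2
Step 3: Calculate: rate = 0.14 × 0.8281 = 0.115934 M/s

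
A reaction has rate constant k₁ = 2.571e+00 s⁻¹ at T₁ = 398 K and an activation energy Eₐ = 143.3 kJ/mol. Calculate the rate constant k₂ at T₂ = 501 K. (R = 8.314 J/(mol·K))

1.891e+04 s⁻¹

Step 1: Use the two-temperature Arrhenius form: ln(k₂/k₁) = -Eₐ/R × (1/T₂ - 1/T₁)
Step 2: Convert Eₐ to J/mol: 143.3 kJ/mol = 143300 J/mol
Step 3: 1/T₂ - 1/T₁ = 1/501 - 1/398 = -5.165548e-04 K⁻¹
Step 4: ln(k₂/k₁) = -143300/8.314 × -5.165548e-04 = 8.90333
Step 5: k₂ = k₁ × exp(8.90333) = 2.571e+00 × 7.35643e+03 = 1.891e+04 s⁻¹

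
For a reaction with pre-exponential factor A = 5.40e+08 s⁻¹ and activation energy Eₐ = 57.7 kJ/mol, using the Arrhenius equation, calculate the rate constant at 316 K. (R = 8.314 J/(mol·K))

1.56e-01 s⁻¹

Step 1: Use the Arrhenius equation: k = A × exp(-Eₐ/RT)
Step 2: Convert Eₐ to J/mol: 57.7 kJ/mol = 57700 J/mol
Step 3: Calculate the exponent: -Eₐ/(RT) = -57700/(8.314 × 316) = -21.96235
Step 4: k = 5.40e+08 × exp(-21.96235)
Step 5: k = 5.40e+08 × 2.89649e-10 = 1.5641e-01 s⁻¹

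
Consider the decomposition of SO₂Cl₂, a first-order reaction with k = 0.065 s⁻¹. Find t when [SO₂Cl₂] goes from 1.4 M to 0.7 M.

10.66 s

Step 1: For first-order: t = ln([SO₂Cl₂]₀/[SO₂Cl₂])/k
Step 2: t = ln(1.4/0.7)/0.065
Step 3: t = ln(2)/0.065
Step 4: t = 0.6931/0.065 = 10.66 s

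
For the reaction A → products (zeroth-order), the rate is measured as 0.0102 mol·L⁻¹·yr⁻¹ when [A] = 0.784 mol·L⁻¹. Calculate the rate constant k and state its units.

0.0102 mol·L⁻¹·yr⁻¹

Step 1: For a zeroth-order reaction, rate = k (independent of concentration).
Step 2: k = rate = 0.0102 mol·L⁻¹·yr⁻¹.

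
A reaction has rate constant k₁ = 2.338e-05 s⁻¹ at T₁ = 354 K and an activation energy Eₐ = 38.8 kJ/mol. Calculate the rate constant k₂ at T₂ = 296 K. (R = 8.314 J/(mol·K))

1.766e-06 s⁻¹

Step 1: Use the two-temperature Arrhenius form: ln(k₂/k₁) = -Eₐ/R × (1/T₂ - 1/T₁)
Step 2: Convert Eₐ to J/mol: 38.8 kJ/mol = 38800 J/mol
Step 3: 1/T₂ - 1/T₁ = 1/296 - 1/354 = 5.535196e-04 K⁻¹
Step 4: ln(k₂/k₁) = -38800/8.314 × 5.535196e-04 = -2.58318
Step 5: k₂ = k₁ × exp(-2.58318) = 2.338e-05 × 7.55334e-02 = 1.766e-06 s⁻¹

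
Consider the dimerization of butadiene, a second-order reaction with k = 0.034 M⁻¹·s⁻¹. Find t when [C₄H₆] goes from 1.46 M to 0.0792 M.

351.2 s

Step 1: For second-order: t = (1/[C₄H₆] - 1/[C₄H₆]₀)/k
Step 2: t = (1/0.0792 - 1/1.46)/0.034
Step 3: t = (12.63 - 0.6849)/0.034
Step 4: t = 11.94/0.034 = 351.2 s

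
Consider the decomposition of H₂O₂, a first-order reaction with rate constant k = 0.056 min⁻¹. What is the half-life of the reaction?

12.38 min

Step 1: For a first-order reaction, t₁/₂ = ln(2)/k
Step 2: t₁/₂ = ln(2)/0.056
Step 3: t₁/₂ = 0.6931/0.056 = 12.38 min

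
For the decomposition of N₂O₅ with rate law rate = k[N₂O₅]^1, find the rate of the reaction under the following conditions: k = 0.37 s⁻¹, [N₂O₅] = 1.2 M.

0.444 M/s

Step 1: Identify the rate law: rate = k[N₂O₅]^1
Step 2: Substitute values: rate = 0.37 × (1.2)^1
Step 3: Calculate: rate = 0.37 × 1.2 = 0.444 M/s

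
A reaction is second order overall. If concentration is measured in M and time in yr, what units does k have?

M⁻¹·yr⁻¹

Step 1: For overall order n, rate = k × (concentration)^n.
Step 2: Rate has units M·yr⁻¹; concentration term has units M^2.
Step 3: k = rate / (concentration)^n, so units of k = M^(1-2)·yr⁻¹ = M⁻¹·yr⁻¹.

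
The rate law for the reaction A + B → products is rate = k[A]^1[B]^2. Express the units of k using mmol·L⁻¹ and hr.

(mmol·L⁻¹)⁻²·hr⁻¹

Step 1: Overall order = 1 + 2 = 3.
Step 2: rate has units mmol·L⁻¹·hr⁻¹; [A]^1[B]^2 has units (mmol·L⁻¹)^3.
Step 3: k = rate/([A]^1[B]^2), so units of k = (mmol·L⁻¹)^(1-3)·hr⁻¹ = (mmol·L⁻¹)⁻²·hr⁻¹.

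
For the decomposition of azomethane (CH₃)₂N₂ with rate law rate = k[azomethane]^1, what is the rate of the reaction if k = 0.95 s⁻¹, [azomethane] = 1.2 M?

1.14 M/s

Step 1: Identify the rate law: rate = k[azomethane]^1
Step 2: Substitute values: rate = 0.95 × (1.2)^1
Step 3: Calculate: rate = 0.95 × 1.2 = 1.14 M/s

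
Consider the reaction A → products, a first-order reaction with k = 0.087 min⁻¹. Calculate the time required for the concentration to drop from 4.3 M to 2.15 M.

7.967 min

Step 1: For first-order: t = ln([A]₀/[A])/k
Step 2: t = ln(4.3/2.15)/0.087
Step 3: t = ln(2)/0.087
Step 4: t = 0.6931/0.087 = 7.967 min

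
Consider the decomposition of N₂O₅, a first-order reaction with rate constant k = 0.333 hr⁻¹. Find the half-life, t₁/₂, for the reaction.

2.082 hr

Step 1: For a first-order reaction, t₁/₂ = ln(2)/k
Step 2: t₁/₂ = ln(2)/0.333
Step 3: t₁/₂ = 0.6931/0.333 = 2.082 hr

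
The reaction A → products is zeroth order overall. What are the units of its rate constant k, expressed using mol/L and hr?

mol/L·hr⁻¹

Step 1: For overall order n, rate = k × (concentration)^n.
Step 2: Rate has units mol/L·hr⁻¹; concentration term has units (mol/L)^0.
Step 3: k = rate / (concentration)^n, so units of k = (mol/L)^(1-0)·hr⁻¹ = mol/L·hr⁻¹.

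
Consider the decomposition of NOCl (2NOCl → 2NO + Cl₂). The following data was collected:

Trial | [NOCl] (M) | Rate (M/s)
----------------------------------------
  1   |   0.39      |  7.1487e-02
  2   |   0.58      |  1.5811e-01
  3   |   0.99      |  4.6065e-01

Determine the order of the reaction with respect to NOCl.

second order (2)

Step 1: Compare trials to find order n where rate₂/rate₁ = ([NOCl]₂/[NOCl]₁)^n
Step 2: rate₂/rate₁ = 1.5811e-01/7.1487e-02 = 2.212
Step 3: [NOCl]₂/[NOCl]₁ = 0.58/0.39 = 1.487
Step 4: n = ln(2.212)/ln(1.487) = 2.00 ≈ 2
Step 5: The reaction is second order in NOCl.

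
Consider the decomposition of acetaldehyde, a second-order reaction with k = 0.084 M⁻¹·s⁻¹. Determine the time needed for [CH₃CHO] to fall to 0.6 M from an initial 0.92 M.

6.901 s

Step 1: For second-order: t = (1/[CH₃CHO] - 1/[CH₃CHO]₀)/k
Step 2: t = (1/0.6 - 1/0.92)/0.084
Step 3: t = (1.667 - 1.087)/0.084
Step 4: t = 0.5797/0.084 = 6.901 s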